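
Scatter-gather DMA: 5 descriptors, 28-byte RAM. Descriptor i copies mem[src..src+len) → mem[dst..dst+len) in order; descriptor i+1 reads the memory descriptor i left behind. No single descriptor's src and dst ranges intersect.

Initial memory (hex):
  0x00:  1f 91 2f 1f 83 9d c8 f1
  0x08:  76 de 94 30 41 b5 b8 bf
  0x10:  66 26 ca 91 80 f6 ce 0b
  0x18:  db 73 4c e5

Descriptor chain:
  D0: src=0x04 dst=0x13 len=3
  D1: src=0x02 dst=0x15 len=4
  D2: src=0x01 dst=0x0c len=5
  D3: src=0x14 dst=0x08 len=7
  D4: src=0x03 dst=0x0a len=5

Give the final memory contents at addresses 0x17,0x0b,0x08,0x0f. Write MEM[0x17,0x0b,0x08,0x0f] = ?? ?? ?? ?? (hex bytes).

MEM[0x17,0x0b,0x08,0x0f] = 83 83 9d 83

  after D0: wrote 3B at 0x13 = 839dc8
  after D1: wrote 4B at 0x15 = 2f1f839d
  after D2: wrote 5B at 0x0c = 912f1f839d
  after D3: wrote 7B at 0x08 = 9d2f1f839d734c
  after D4: wrote 5B at 0x0a = 1f839dc8f1
query mem[0x17]=0x83, mem[0x0b]=0x83, mem[0x08]=0x9d, mem[0x0f]=0x83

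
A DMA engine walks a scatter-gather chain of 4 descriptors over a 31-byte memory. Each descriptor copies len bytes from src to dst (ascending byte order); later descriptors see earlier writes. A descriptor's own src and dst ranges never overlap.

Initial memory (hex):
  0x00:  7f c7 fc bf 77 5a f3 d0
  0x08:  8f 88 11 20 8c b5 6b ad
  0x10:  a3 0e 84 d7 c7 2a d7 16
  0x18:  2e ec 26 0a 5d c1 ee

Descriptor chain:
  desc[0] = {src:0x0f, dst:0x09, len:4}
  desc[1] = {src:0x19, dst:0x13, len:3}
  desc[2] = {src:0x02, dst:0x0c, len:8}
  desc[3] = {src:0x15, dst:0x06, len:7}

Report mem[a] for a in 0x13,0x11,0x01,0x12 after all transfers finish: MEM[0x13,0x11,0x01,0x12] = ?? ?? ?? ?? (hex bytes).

#0 dst[0x09+4] := {0xad,0xa3,0x0e,0x84}
#1 dst[0x13+3] := {0xec,0x26,0x0a}
#2 dst[0x0c+8] := {0xfc,0xbf,0x77,0x5a,0xf3,0xd0,0x8f,0xad}
#3 dst[0x06+7] := {0x0a,0xd7,0x16,0x2e,0xec,0x26,0x0a}
query mem[0x13]=0xad, mem[0x11]=0xd0, mem[0x01]=0xc7, mem[0x12]=0x8f

MEM[0x13,0x11,0x01,0x12] = ad d0 c7 8f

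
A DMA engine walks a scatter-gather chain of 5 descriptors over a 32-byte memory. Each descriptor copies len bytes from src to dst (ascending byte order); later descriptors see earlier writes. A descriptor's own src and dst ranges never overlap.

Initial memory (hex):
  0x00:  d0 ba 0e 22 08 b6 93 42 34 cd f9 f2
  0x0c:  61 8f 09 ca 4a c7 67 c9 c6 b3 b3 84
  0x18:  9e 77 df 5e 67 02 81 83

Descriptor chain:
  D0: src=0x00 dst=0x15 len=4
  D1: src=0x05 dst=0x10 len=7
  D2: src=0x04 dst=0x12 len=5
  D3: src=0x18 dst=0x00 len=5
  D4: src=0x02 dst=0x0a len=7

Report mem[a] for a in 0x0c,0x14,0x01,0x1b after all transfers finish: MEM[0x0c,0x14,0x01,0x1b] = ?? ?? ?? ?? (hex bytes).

MEM[0x0c,0x14,0x01,0x1b] = 67 93 77 5e

  after D0: wrote 4B at 0x15 = d0ba0e22
  after D1: wrote 7B at 0x10 = b6934234cdf9f2
  after D2: wrote 5B at 0x12 = 08b6934234
  after D3: wrote 5B at 0x00 = 2277df5e67
  after D4: wrote 7B at 0x0a = df5e67b6934234
query mem[0x0c]=0x67, mem[0x14]=0x93, mem[0x01]=0x77, mem[0x1b]=0x5e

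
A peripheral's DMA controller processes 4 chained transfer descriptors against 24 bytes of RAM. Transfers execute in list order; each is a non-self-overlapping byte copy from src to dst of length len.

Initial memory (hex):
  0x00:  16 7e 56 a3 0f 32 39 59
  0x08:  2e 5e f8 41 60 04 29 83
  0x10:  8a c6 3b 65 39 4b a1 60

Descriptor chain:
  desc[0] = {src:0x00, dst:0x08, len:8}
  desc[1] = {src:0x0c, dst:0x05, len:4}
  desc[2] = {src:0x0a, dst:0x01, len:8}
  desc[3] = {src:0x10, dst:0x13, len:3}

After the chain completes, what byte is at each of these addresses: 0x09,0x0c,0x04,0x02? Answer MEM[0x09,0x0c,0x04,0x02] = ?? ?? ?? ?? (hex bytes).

MEM[0x09,0x0c,0x04,0x02] = 7e 0f 32 a3

D0: mem[0x08..0x0f] <- [16 7e 56 a3 0f 32 39 59]
D1: mem[0x05..0x08] <- [0f 32 39 59]
D2: mem[0x01..0x08] <- [56 a3 0f 32 39 59 8a c6]
D3: mem[0x13..0x15] <- [8a c6 3b]
query mem[0x09]=0x7e, mem[0x0c]=0x0f, mem[0x04]=0x32, mem[0x02]=0xa3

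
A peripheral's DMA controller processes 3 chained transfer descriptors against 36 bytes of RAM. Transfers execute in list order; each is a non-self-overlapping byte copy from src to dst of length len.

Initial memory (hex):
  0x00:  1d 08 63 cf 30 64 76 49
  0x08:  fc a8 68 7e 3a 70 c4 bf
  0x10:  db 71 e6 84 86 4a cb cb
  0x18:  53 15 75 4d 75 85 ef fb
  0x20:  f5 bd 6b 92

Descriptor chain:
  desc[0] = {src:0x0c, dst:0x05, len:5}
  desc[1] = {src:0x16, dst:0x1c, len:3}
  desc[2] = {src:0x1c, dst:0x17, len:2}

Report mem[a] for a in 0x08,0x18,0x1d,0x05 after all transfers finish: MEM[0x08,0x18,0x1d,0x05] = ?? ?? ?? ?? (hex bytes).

  after D0: wrote 5B at 0x05 = 3a70c4bfdb
  after D1: wrote 3B at 0x1c = cbcb53
  after D2: wrote 2B at 0x17 = cbcb
query mem[0x08]=0xbf, mem[0x18]=0xcb, mem[0x1d]=0xcb, mem[0x05]=0x3a

MEM[0x08,0x18,0x1d,0x05] = bf cb cb 3a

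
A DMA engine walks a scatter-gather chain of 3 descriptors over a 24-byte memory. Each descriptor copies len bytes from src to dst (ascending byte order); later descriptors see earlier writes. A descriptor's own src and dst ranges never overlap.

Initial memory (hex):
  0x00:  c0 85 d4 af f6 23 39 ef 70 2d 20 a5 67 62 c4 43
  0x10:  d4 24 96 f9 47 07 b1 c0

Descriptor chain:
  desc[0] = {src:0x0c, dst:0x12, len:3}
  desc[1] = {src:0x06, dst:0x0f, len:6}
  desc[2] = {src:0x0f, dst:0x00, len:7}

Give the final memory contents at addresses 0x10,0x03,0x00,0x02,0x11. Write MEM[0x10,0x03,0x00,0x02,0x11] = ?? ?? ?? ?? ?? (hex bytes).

MEM[0x10,0x03,0x00,0x02,0x11] = ef 2d 39 70 70

#0 dst[0x12+3] := {0x67,0x62,0xc4}
#1 dst[0x0f+6] := {0x39,0xef,0x70,0x2d,0x20,0xa5}
#2 dst[0x00+7] := {0x39,0xef,0x70,0x2d,0x20,0xa5,0x07}
query mem[0x10]=0xef, mem[0x03]=0x2d, mem[0x00]=0x39, mem[0x02]=0x70, mem[0x11]=0x70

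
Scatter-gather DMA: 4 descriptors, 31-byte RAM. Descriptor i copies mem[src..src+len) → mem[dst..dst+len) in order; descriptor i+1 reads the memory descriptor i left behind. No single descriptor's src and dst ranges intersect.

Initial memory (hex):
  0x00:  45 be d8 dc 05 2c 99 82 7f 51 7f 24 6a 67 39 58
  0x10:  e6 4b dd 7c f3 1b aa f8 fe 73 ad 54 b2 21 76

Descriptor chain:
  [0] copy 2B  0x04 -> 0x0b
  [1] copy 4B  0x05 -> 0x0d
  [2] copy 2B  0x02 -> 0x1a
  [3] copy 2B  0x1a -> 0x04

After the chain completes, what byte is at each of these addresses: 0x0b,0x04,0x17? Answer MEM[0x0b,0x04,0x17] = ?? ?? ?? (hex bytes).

MEM[0x0b,0x04,0x17] = 05 d8 f8

[0] 0x04->0x0b len=2 : 05 2c
[1] 0x05->0x0d len=4 : 2c 99 82 7f
[2] 0x02->0x1a len=2 : d8 dc
[3] 0x1a->0x04 len=2 : d8 dc
query mem[0x0b]=0x05, mem[0x04]=0xd8, mem[0x17]=0xf8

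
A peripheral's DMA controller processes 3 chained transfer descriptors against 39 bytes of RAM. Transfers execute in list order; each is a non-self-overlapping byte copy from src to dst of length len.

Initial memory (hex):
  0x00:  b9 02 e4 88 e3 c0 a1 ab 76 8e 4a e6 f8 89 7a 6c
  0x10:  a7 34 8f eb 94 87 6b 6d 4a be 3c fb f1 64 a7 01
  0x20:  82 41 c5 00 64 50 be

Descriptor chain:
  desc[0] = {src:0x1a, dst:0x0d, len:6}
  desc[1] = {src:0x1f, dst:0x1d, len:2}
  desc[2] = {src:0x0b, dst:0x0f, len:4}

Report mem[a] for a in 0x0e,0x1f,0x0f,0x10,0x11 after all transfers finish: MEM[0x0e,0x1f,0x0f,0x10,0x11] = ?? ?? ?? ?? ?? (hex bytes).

MEM[0x0e,0x1f,0x0f,0x10,0x11] = fb 01 e6 f8 3c

  after D0: wrote 6B at 0x0d = 3cfbf164a701
  after D1: wrote 2B at 0x1d = 0182
  after D2: wrote 4B at 0x0f = e6f83cfb
query mem[0x0e]=0xfb, mem[0x1f]=0x01, mem[0x0f]=0xe6, mem[0x10]=0xf8, mem[0x11]=0x3c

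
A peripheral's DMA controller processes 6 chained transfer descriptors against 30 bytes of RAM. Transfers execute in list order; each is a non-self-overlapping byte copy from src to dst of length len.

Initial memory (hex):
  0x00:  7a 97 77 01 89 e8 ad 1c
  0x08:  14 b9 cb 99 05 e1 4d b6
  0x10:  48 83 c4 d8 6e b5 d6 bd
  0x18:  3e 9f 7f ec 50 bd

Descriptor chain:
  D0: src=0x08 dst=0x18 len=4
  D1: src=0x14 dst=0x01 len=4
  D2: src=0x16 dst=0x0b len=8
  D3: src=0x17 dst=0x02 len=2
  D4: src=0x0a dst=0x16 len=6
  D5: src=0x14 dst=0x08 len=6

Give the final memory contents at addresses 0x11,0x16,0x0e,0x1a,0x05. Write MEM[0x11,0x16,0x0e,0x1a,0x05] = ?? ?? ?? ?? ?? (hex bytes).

[0] 0x08->0x18 len=4 : 14 b9 cb 99
[1] 0x14->0x01 len=4 : 6e b5 d6 bd
[2] 0x16->0x0b len=8 : d6 bd 14 b9 cb 99 50 bd
[3] 0x17->0x02 len=2 : bd 14
[4] 0x0a->0x16 len=6 : cb d6 bd 14 b9 cb
[5] 0x14->0x08 len=6 : 6e b5 cb d6 bd 14
query mem[0x11]=0x50, mem[0x16]=0xcb, mem[0x0e]=0xb9, mem[0x1a]=0xb9, mem[0x05]=0xe8

MEM[0x11,0x16,0x0e,0x1a,0x05] = 50 cb b9 b9 e8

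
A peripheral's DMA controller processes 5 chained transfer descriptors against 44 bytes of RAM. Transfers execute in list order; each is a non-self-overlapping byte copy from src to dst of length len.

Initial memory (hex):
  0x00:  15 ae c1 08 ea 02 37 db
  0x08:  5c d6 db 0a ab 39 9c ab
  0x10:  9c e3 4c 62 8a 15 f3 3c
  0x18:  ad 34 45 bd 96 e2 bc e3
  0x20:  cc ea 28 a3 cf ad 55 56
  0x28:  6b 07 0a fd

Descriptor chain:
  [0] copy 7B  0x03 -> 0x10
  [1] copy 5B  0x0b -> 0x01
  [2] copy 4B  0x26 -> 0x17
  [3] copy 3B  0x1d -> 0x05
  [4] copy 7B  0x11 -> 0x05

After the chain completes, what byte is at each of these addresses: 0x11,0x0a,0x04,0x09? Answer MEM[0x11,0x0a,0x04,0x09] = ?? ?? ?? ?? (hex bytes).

  after D0: wrote 7B at 0x10 = 08ea0237db5cd6
  after D1: wrote 5B at 0x01 = 0aab399cab
  after D2: wrote 4B at 0x17 = 55566b07
  after D3: wrote 3B at 0x05 = e2bce3
  after D4: wrote 7B at 0x05 = ea0237db5cd655
query mem[0x11]=0xea, mem[0x0a]=0xd6, mem[0x04]=0x9c, mem[0x09]=0x5c

MEM[0x11,0x0a,0x04,0x09] = ea d6 9c 5c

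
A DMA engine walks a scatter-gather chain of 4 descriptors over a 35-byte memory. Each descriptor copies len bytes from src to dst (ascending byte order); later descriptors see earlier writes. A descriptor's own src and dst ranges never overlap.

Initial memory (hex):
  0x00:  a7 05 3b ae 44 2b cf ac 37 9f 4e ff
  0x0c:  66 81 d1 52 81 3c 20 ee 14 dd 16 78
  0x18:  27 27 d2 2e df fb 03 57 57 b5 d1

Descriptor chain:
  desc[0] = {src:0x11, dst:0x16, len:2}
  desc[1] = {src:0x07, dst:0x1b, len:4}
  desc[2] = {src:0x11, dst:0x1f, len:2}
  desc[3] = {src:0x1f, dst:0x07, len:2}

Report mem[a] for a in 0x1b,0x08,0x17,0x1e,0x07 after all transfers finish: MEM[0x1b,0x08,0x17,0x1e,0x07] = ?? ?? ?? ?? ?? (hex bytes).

MEM[0x1b,0x08,0x17,0x1e,0x07] = ac 20 20 4e 3c

  after D0: wrote 2B at 0x16 = 3c20
  after D1: wrote 4B at 0x1b = ac379f4e
  after D2: wrote 2B at 0x1f = 3c20
  after D3: wrote 2B at 0x07 = 3c20
query mem[0x1b]=0xac, mem[0x08]=0x20, mem[0x17]=0x20, mem[0x1e]=0x4e, mem[0x07]=0x3c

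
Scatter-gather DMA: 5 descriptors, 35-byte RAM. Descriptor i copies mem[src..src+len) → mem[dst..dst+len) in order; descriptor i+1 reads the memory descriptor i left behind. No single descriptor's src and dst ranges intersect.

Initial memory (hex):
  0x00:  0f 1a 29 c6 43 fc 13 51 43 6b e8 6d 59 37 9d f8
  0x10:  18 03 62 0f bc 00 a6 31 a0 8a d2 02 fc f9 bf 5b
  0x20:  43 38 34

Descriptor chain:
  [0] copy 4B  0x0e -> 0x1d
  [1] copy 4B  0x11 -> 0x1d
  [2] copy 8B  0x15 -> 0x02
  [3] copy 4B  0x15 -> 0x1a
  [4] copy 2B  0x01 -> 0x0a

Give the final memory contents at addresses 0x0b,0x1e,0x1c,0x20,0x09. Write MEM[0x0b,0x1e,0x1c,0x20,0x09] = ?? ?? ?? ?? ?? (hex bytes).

[0] 0x0e->0x1d len=4 : 9d f8 18 03
[1] 0x11->0x1d len=4 : 03 62 0f bc
[2] 0x15->0x02 len=8 : 00 a6 31 a0 8a d2 02 fc
[3] 0x15->0x1a len=4 : 00 a6 31 a0
[4] 0x01->0x0a len=2 : 1a 00
query mem[0x0b]=0x00, mem[0x1e]=0x62, mem[0x1c]=0x31, mem[0x20]=0xbc, mem[0x09]=0xfc

MEM[0x0b,0x1e,0x1c,0x20,0x09] = 00 62 31 bc fc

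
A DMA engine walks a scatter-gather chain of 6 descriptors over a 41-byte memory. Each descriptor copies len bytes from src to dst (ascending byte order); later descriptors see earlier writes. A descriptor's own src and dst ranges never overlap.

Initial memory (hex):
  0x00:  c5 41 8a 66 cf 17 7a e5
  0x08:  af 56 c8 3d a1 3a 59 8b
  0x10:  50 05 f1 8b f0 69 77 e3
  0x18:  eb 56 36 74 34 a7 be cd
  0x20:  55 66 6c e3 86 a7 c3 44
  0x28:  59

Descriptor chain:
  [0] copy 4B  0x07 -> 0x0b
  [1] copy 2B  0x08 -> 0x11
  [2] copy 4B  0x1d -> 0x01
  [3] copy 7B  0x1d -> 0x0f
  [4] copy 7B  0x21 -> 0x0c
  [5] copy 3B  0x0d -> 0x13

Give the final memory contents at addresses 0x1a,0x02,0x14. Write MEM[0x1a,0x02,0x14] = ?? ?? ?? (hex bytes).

MEM[0x1a,0x02,0x14] = 36 be e3

#0 dst[0x0b+4] := {0xe5,0xaf,0x56,0xc8}
#1 dst[0x11+2] := {0xaf,0x56}
#2 dst[0x01+4] := {0xa7,0xbe,0xcd,0x55}
#3 dst[0x0f+7] := {0xa7,0xbe,0xcd,0x55,0x66,0x6c,0xe3}
#4 dst[0x0c+7] := {0x66,0x6c,0xe3,0x86,0xa7,0xc3,0x44}
#5 dst[0x13+3] := {0x6c,0xe3,0x86}
query mem[0x1a]=0x36, mem[0x02]=0xbe, mem[0x14]=0xe3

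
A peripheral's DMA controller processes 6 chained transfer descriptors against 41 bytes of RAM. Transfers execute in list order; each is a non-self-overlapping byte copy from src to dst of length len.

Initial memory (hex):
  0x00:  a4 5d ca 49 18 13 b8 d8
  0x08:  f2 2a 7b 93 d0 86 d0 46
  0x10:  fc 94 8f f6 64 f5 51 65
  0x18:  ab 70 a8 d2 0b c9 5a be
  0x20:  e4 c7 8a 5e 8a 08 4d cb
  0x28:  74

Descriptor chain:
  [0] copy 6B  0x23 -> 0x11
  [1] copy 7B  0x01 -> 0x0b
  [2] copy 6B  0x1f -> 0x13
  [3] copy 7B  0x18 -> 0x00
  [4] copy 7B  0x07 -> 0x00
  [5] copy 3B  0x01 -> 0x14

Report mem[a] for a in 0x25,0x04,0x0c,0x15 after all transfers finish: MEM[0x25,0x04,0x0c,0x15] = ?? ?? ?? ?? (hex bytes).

MEM[0x25,0x04,0x0c,0x15] = 08 5d ca 2a

  after D0: wrote 6B at 0x11 = 5e8a084dcb74
  after D1: wrote 7B at 0x0b = 5dca491813b8d8
  after D2: wrote 6B at 0x13 = bee4c78a5e8a
  after D3: wrote 7B at 0x00 = 8a70a8d20bc95a
  after D4: wrote 7B at 0x00 = d8f22a7b5dca49
  after D5: wrote 3B at 0x14 = f22a7b
query mem[0x25]=0x08, mem[0x04]=0x5d, mem[0x0c]=0xca, mem[0x15]=0x2a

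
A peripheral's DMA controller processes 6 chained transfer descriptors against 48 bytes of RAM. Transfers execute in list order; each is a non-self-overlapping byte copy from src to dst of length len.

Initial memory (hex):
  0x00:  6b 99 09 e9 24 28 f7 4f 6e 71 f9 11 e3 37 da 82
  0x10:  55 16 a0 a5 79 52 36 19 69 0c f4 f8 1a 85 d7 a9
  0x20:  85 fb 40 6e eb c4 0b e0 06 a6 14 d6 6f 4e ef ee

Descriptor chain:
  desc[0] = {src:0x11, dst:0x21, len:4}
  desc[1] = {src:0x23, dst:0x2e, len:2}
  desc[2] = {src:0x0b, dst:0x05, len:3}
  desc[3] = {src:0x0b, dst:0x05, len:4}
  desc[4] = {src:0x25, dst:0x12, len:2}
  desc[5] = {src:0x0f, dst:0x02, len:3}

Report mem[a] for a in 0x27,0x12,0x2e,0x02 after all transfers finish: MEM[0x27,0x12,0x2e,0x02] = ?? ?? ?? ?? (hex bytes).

D0: mem[0x21..0x24] <- [16 a0 a5 79]
D1: mem[0x2e..0x2f] <- [a5 79]
D2: mem[0x05..0x07] <- [11 e3 37]
D3: mem[0x05..0x08] <- [11 e3 37 da]
D4: mem[0x12..0x13] <- [c4 0b]
D5: mem[0x02..0x04] <- [82 55 16]
query mem[0x27]=0xe0, mem[0x12]=0xc4, mem[0x2e]=0xa5, mem[0x02]=0x82

MEM[0x27,0x12,0x2e,0x02] = e0 c4 a5 82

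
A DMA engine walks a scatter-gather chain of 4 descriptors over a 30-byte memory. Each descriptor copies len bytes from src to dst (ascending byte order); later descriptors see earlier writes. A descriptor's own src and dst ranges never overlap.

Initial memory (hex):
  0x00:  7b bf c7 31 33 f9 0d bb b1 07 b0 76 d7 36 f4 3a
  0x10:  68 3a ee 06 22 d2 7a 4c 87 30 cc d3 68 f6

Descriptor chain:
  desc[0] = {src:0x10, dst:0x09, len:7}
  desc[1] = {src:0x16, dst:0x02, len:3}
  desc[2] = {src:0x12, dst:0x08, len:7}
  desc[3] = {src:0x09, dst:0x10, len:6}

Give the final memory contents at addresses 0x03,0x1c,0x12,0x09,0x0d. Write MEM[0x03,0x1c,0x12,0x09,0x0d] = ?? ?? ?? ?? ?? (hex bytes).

#0 dst[0x09+7] := {0x68,0x3a,0xee,0x06,0x22,0xd2,0x7a}
#1 dst[0x02+3] := {0x7a,0x4c,0x87}
#2 dst[0x08+7] := {0xee,0x06,0x22,0xd2,0x7a,0x4c,0x87}
#3 dst[0x10+6] := {0x06,0x22,0xd2,0x7a,0x4c,0x87}
query mem[0x03]=0x4c, mem[0x1c]=0x68, mem[0x12]=0xd2, mem[0x09]=0x06, mem[0x0d]=0x4c

MEM[0x03,0x1c,0x12,0x09,0x0d] = 4c 68 d2 06 4c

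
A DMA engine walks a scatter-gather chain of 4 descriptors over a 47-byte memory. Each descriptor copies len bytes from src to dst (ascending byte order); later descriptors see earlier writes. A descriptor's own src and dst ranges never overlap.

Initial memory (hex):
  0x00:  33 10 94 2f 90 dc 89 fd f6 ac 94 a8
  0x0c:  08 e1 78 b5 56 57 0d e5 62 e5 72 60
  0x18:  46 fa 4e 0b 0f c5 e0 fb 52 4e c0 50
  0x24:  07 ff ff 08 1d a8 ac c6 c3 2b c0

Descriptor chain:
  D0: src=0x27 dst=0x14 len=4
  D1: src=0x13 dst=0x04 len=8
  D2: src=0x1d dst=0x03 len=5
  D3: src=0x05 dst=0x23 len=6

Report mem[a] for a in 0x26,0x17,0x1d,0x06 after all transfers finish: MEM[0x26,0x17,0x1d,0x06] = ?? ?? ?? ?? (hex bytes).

MEM[0x26,0x17,0x1d,0x06] = ac ac c5 52

  after D0: wrote 4B at 0x14 = 081da8ac
  after D1: wrote 8B at 0x04 = e5081da8ac46fa4e
  after D2: wrote 5B at 0x03 = c5e0fb524e
  after D3: wrote 6B at 0x23 = fb524eac46fa
query mem[0x26]=0xac, mem[0x17]=0xac, mem[0x1d]=0xc5, mem[0x06]=0x52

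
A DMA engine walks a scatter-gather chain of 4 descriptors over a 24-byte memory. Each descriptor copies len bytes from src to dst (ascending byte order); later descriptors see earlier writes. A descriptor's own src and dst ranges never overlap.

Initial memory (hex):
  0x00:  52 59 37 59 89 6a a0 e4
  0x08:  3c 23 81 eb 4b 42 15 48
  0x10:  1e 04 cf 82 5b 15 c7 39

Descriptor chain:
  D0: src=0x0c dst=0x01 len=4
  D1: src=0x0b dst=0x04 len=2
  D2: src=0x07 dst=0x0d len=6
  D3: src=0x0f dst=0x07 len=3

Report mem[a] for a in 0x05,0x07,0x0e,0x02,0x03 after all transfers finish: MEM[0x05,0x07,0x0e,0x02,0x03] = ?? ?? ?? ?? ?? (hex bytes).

D0: mem[0x01..0x04] <- [4b 42 15 48]
D1: mem[0x04..0x05] <- [eb 4b]
D2: mem[0x0d..0x12] <- [e4 3c 23 81 eb 4b]
D3: mem[0x07..0x09] <- [23 81 eb]
query mem[0x05]=0x4b, mem[0x07]=0x23, mem[0x0e]=0x3c, mem[0x02]=0x42, mem[0x03]=0x15

MEM[0x05,0x07,0x0e,0x02,0x03] = 4b 23 3c 42 15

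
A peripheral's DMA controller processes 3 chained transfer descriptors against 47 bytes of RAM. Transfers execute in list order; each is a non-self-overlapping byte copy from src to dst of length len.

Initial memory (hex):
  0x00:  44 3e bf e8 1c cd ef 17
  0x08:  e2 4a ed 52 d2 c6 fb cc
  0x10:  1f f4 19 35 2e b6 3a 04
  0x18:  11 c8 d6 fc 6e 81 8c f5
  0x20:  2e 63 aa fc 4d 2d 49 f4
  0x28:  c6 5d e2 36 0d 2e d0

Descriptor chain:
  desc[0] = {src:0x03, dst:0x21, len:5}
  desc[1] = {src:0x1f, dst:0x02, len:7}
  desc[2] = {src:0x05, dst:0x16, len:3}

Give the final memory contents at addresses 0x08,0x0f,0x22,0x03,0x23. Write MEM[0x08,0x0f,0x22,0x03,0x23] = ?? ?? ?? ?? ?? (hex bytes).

MEM[0x08,0x0f,0x22,0x03,0x23] = 17 cc 1c 2e cd

[0] 0x03->0x21 len=5 : e8 1c cd ef 17
[1] 0x1f->0x02 len=7 : f5 2e e8 1c cd ef 17
[2] 0x05->0x16 len=3 : 1c cd ef
query mem[0x08]=0x17, mem[0x0f]=0xcc, mem[0x22]=0x1c, mem[0x03]=0x2e, mem[0x23]=0xcd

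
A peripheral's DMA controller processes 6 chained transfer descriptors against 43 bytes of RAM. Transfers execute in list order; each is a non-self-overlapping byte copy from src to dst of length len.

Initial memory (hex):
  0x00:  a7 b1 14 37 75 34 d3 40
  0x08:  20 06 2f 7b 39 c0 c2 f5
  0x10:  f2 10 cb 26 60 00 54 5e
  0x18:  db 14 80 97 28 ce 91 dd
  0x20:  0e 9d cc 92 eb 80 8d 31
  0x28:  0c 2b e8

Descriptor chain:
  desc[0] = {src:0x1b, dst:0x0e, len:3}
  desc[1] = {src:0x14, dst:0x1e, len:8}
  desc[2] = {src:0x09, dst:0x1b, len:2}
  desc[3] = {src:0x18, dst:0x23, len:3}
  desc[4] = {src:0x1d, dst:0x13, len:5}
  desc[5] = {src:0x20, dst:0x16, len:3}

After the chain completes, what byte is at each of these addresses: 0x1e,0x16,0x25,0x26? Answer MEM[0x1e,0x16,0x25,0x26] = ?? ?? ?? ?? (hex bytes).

MEM[0x1e,0x16,0x25,0x26] = 60 54 80 8d

D0: mem[0x0e..0x10] <- [97 28 ce]
D1: mem[0x1e..0x25] <- [60 00 54 5e db 14 80 97]
D2: mem[0x1b..0x1c] <- [06 2f]
D3: mem[0x23..0x25] <- [db 14 80]
D4: mem[0x13..0x17] <- [ce 60 00 54 5e]
D5: mem[0x16..0x18] <- [54 5e db]
query mem[0x1e]=0x60, mem[0x16]=0x54, mem[0x25]=0x80, mem[0x26]=0x8d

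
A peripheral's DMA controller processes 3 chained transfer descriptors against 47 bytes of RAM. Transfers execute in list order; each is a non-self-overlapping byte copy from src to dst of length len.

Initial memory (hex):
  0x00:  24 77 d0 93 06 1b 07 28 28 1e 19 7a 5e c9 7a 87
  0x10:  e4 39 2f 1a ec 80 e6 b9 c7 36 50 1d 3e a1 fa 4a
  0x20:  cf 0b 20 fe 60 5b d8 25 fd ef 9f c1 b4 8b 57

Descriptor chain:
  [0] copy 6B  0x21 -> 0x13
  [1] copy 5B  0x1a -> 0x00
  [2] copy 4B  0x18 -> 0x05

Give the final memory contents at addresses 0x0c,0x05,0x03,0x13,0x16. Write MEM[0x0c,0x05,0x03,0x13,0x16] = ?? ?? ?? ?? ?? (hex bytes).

[0] 0x21->0x13 len=6 : 0b 20 fe 60 5b d8
[1] 0x1a->0x00 len=5 : 50 1d 3e a1 fa
[2] 0x18->0x05 len=4 : d8 36 50 1d
query mem[0x0c]=0x5e, mem[0x05]=0xd8, mem[0x03]=0xa1, mem[0x13]=0x0b, mem[0x16]=0x60

MEM[0x0c,0x05,0x03,0x13,0x16] = 5e d8 a1 0b 60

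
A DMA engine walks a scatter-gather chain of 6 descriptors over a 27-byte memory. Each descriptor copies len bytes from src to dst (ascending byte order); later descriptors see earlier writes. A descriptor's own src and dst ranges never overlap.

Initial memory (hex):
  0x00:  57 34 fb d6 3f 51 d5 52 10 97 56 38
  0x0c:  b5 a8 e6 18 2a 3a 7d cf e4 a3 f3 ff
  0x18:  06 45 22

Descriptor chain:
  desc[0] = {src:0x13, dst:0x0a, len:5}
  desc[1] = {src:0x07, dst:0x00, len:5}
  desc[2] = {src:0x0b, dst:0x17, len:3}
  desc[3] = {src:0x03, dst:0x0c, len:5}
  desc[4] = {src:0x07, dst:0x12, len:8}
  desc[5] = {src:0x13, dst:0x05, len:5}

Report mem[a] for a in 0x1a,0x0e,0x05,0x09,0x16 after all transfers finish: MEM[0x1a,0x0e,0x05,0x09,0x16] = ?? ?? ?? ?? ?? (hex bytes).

MEM[0x1a,0x0e,0x05,0x09,0x16] = 22 51 10 cf e4

  after D0: wrote 5B at 0x0a = cfe4a3f3ff
  after D1: wrote 5B at 0x00 = 521097cfe4
  after D2: wrote 3B at 0x17 = e4a3f3
  after D3: wrote 5B at 0x0c = cfe451d552
  after D4: wrote 8B at 0x12 = 521097cfe4cfe451
  after D5: wrote 5B at 0x05 = 1097cfe4cf
query mem[0x1a]=0x22, mem[0x0e]=0x51, mem[0x05]=0x10, mem[0x09]=0xcf, mem[0x16]=0xe4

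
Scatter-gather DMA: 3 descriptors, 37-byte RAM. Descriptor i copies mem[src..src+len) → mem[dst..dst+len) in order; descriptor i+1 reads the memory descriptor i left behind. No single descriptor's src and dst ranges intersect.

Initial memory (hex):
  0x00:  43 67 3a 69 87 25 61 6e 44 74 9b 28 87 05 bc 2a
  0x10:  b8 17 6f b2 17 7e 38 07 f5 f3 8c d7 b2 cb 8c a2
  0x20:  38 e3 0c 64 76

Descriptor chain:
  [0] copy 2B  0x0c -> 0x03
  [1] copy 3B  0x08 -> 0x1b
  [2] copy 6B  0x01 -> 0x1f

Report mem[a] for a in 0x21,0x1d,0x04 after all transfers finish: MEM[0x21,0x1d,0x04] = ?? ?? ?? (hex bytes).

#0 dst[0x03+2] := {0x87,0x05}
#1 dst[0x1b+3] := {0x44,0x74,0x9b}
#2 dst[0x1f+6] := {0x67,0x3a,0x87,0x05,0x25,0x61}
query mem[0x21]=0x87, mem[0x1d]=0x9b, mem[0x04]=0x05

MEM[0x21,0x1d,0x04] = 87 9b 05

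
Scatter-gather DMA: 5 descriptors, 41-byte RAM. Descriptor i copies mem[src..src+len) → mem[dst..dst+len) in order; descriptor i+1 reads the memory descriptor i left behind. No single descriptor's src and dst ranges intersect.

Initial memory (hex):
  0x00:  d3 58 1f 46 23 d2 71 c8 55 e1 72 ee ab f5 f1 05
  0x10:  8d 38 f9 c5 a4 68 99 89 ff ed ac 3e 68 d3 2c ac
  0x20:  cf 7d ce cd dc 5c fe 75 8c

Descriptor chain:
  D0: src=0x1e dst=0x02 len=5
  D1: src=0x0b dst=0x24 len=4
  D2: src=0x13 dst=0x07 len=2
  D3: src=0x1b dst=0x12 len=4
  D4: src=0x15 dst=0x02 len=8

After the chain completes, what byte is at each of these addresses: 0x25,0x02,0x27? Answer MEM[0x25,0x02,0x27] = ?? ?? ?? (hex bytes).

MEM[0x25,0x02,0x27] = ab 2c f1

#0 dst[0x02+5] := {0x2c,0xac,0xcf,0x7d,0xce}
#1 dst[0x24+4] := {0xee,0xab,0xf5,0xf1}
#2 dst[0x07+2] := {0xc5,0xa4}
#3 dst[0x12+4] := {0x3e,0x68,0xd3,0x2c}
#4 dst[0x02+8] := {0x2c,0x99,0x89,0xff,0xed,0xac,0x3e,0x68}
query mem[0x25]=0xab, mem[0x02]=0x2c, mem[0x27]=0xf1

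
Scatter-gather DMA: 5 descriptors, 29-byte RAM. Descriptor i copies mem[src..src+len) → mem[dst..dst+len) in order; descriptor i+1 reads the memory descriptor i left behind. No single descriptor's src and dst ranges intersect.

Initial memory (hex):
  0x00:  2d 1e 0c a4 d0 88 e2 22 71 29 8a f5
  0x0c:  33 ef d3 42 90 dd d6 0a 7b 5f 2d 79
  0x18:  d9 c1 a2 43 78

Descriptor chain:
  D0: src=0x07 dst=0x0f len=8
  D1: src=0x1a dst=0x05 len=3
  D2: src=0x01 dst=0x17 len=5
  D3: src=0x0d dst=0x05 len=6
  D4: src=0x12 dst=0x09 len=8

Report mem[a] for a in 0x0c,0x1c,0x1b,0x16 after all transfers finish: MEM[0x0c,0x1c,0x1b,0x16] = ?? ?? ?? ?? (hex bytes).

MEM[0x0c,0x1c,0x1b,0x16] = ef 78 a2 d3

D0: mem[0x0f..0x16] <- [22 71 29 8a f5 33 ef d3]
D1: mem[0x05..0x07] <- [a2 43 78]
D2: mem[0x17..0x1b] <- [1e 0c a4 d0 a2]
D3: mem[0x05..0x0a] <- [ef d3 22 71 29 8a]
D4: mem[0x09..0x10] <- [8a f5 33 ef d3 1e 0c a4]
query mem[0x0c]=0xef, mem[0x1c]=0x78, mem[0x1b]=0xa2, mem[0x16]=0xd3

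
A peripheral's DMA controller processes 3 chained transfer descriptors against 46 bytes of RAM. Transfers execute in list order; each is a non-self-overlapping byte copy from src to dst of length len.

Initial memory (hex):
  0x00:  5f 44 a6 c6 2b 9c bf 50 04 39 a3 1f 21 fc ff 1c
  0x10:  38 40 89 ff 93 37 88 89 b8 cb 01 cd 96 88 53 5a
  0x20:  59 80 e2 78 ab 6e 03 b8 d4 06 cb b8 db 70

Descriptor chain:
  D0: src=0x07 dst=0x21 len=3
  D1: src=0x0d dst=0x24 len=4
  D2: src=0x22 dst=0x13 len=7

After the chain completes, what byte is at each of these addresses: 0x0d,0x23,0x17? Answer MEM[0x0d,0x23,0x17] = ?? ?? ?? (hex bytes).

[0] 0x07->0x21 len=3 : 50 04 39
[1] 0x0d->0x24 len=4 : fc ff 1c 38
[2] 0x22->0x13 len=7 : 04 39 fc ff 1c 38 d4
query mem[0x0d]=0xfc, mem[0x23]=0x39, mem[0x17]=0x1c

MEM[0x0d,0x23,0x17] = fc 39 1c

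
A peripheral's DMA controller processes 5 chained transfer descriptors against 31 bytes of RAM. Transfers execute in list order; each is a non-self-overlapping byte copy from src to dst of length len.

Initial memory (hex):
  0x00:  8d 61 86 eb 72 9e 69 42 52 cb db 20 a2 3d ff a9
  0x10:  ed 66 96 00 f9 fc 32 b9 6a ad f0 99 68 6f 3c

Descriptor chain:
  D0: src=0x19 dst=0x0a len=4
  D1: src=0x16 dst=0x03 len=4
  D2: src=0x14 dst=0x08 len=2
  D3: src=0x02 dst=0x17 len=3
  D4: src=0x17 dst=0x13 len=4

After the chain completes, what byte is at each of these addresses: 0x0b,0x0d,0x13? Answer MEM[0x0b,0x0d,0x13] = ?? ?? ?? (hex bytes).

#0 dst[0x0a+4] := {0xad,0xf0,0x99,0x68}
#1 dst[0x03+4] := {0x32,0xb9,0x6a,0xad}
#2 dst[0x08+2] := {0xf9,0xfc}
#3 dst[0x17+3] := {0x86,0x32,0xb9}
#4 dst[0x13+4] := {0x86,0x32,0xb9,0xf0}
query mem[0x0b]=0xf0, mem[0x0d]=0x68, mem[0x13]=0x86

MEM[0x0b,0x0d,0x13] = f0 68 86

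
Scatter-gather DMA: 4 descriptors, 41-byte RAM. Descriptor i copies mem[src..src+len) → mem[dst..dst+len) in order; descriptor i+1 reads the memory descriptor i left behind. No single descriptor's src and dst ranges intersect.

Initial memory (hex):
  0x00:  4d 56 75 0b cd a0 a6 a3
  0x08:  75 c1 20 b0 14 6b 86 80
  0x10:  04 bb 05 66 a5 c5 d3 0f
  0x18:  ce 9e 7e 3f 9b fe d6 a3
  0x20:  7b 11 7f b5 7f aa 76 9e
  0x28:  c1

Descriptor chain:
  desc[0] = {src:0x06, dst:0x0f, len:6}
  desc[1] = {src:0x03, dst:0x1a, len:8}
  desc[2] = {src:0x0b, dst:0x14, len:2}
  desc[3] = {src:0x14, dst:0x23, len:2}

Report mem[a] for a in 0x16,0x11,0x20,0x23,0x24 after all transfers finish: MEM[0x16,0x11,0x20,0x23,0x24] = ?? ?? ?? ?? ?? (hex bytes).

MEM[0x16,0x11,0x20,0x23,0x24] = d3 75 c1 b0 14

#0 dst[0x0f+6] := {0xa6,0xa3,0x75,0xc1,0x20,0xb0}
#1 dst[0x1a+8] := {0x0b,0xcd,0xa0,0xa6,0xa3,0x75,0xc1,0x20}
#2 dst[0x14+2] := {0xb0,0x14}
#3 dst[0x23+2] := {0xb0,0x14}
query mem[0x16]=0xd3, mem[0x11]=0x75, mem[0x20]=0xc1, mem[0x23]=0xb0, mem[0x24]=0x14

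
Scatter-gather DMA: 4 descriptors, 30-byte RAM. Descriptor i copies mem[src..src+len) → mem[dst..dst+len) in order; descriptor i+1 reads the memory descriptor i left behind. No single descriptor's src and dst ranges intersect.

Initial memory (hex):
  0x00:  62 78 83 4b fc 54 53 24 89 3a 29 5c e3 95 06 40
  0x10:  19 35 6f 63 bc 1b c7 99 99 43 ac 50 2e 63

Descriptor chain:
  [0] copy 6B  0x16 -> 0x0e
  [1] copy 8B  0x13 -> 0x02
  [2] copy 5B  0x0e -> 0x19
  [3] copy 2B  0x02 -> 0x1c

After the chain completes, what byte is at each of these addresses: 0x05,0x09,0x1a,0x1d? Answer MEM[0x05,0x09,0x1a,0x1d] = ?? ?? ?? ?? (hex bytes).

D0: mem[0x0e..0x13] <- [c7 99 99 43 ac 50]
D1: mem[0x02..0x09] <- [50 bc 1b c7 99 99 43 ac]
D2: mem[0x19..0x1d] <- [c7 99 99 43 ac]
D3: mem[0x1c..0x1d] <- [50 bc]
query mem[0x05]=0xc7, mem[0x09]=0xac, mem[0x1a]=0x99, mem[0x1d]=0xbc

MEM[0x05,0x09,0x1a,0x1d] = c7 ac 99 bc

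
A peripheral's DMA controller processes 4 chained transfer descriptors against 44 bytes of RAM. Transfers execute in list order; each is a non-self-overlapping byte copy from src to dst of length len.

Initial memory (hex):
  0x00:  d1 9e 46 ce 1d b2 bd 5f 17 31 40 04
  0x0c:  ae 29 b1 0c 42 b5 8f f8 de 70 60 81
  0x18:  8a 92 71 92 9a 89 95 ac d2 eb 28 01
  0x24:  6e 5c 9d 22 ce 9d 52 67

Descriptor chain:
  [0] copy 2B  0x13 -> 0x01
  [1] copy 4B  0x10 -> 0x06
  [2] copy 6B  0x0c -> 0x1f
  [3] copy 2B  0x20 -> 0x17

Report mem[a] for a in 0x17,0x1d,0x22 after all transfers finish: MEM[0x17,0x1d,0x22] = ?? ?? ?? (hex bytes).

[0] 0x13->0x01 len=2 : f8 de
[1] 0x10->0x06 len=4 : 42 b5 8f f8
[2] 0x0c->0x1f len=6 : ae 29 b1 0c 42 b5
[3] 0x20->0x17 len=2 : 29 b1
query mem[0x17]=0x29, mem[0x1d]=0x89, mem[0x22]=0x0c

MEM[0x17,0x1d,0x22] = 29 89 0c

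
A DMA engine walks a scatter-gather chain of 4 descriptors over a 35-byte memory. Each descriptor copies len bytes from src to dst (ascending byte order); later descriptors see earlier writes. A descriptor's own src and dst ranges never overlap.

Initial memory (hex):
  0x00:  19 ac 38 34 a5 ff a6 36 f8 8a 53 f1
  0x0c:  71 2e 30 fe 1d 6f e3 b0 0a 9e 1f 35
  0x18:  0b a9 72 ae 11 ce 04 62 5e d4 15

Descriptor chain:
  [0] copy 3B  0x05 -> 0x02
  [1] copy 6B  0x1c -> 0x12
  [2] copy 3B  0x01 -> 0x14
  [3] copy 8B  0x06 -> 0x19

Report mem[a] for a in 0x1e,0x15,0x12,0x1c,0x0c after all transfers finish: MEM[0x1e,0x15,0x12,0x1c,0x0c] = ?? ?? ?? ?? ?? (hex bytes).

MEM[0x1e,0x15,0x12,0x1c,0x0c] = f1 ff 11 8a 71

[0] 0x05->0x02 len=3 : ff a6 36
[1] 0x1c->0x12 len=6 : 11 ce 04 62 5e d4
[2] 0x01->0x14 len=3 : ac ff a6
[3] 0x06->0x19 len=8 : a6 36 f8 8a 53 f1 71 2e
query mem[0x1e]=0xf1, mem[0x15]=0xff, mem[0x12]=0x11, mem[0x1c]=0x8a, mem[0x0c]=0x71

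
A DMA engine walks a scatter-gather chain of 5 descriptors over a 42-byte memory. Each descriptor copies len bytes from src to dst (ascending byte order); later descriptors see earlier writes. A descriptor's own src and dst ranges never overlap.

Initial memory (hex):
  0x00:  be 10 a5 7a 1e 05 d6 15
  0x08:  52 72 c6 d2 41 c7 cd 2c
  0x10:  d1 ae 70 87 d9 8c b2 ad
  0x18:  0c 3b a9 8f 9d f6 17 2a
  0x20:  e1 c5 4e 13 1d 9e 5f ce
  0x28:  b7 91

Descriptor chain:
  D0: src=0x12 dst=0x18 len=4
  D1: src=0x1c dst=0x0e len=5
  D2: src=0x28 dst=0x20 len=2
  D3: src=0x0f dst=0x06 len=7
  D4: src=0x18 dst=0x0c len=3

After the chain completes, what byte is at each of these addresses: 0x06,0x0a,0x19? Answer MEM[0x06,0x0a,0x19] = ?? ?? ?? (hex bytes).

D0: mem[0x18..0x1b] <- [70 87 d9 8c]
D1: mem[0x0e..0x12] <- [9d f6 17 2a e1]
D2: mem[0x20..0x21] <- [b7 91]
D3: mem[0x06..0x0c] <- [f6 17 2a e1 87 d9 8c]
D4: mem[0x0c..0x0e] <- [70 87 d9]
query mem[0x06]=0xf6, mem[0x0a]=0x87, mem[0x19]=0x87

MEM[0x06,0x0a,0x19] = f6 87 87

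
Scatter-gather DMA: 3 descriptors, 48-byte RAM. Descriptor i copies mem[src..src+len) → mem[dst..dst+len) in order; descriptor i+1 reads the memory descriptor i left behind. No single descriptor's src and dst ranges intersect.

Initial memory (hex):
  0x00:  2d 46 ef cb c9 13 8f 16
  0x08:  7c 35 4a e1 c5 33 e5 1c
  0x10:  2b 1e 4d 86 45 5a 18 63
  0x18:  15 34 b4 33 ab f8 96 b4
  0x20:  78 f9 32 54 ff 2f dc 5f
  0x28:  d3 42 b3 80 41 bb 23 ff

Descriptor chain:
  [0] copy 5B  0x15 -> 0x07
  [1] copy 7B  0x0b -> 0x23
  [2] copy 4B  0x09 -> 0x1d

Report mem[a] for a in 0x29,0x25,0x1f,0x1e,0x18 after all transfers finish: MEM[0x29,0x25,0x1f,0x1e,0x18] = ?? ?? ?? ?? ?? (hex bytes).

[0] 0x15->0x07 len=5 : 5a 18 63 15 34
[1] 0x0b->0x23 len=7 : 34 c5 33 e5 1c 2b 1e
[2] 0x09->0x1d len=4 : 63 15 34 c5
query mem[0x29]=0x1e, mem[0x25]=0x33, mem[0x1f]=0x34, mem[0x1e]=0x15, mem[0x18]=0x15

MEM[0x29,0x25,0x1f,0x1e,0x18] = 1e 33 34 15 15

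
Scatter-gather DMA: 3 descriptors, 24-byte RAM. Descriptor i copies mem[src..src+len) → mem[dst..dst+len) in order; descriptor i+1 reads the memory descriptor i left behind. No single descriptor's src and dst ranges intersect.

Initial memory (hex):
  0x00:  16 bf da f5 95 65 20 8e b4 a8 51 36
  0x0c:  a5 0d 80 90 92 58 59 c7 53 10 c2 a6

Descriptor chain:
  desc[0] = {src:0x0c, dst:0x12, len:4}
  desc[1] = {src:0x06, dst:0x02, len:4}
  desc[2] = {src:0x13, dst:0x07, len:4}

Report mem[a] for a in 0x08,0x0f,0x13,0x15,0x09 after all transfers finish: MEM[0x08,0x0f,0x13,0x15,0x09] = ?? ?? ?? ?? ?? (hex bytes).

MEM[0x08,0x0f,0x13,0x15,0x09] = 80 90 0d 90 90

D0: mem[0x12..0x15] <- [a5 0d 80 90]
D1: mem[0x02..0x05] <- [20 8e b4 a8]
D2: mem[0x07..0x0a] <- [0d 80 90 c2]
query mem[0x08]=0x80, mem[0x0f]=0x90, mem[0x13]=0x0d, mem[0x15]=0x90, mem[0x09]=0x90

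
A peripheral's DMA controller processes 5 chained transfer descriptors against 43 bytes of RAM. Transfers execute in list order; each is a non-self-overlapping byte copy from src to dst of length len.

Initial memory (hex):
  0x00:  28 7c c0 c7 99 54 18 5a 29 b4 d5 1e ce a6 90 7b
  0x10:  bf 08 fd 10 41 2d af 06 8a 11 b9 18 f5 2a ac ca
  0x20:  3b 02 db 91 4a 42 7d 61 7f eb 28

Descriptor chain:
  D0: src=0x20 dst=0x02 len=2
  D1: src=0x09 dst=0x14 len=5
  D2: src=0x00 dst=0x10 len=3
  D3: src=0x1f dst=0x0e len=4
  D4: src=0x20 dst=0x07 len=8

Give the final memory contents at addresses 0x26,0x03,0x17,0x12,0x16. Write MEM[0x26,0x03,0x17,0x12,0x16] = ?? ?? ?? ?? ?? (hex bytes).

  after D0: wrote 2B at 0x02 = 3b02
  after D1: wrote 5B at 0x14 = b4d51ecea6
  after D2: wrote 3B at 0x10 = 287c3b
  after D3: wrote 4B at 0x0e = ca3b02db
  after D4: wrote 8B at 0x07 = 3b02db914a427d61
query mem[0x26]=0x7d, mem[0x03]=0x02, mem[0x17]=0xce, mem[0x12]=0x3b, mem[0x16]=0x1e

MEM[0x26,0x03,0x17,0x12,0x16] = 7d 02 ce 3b 1e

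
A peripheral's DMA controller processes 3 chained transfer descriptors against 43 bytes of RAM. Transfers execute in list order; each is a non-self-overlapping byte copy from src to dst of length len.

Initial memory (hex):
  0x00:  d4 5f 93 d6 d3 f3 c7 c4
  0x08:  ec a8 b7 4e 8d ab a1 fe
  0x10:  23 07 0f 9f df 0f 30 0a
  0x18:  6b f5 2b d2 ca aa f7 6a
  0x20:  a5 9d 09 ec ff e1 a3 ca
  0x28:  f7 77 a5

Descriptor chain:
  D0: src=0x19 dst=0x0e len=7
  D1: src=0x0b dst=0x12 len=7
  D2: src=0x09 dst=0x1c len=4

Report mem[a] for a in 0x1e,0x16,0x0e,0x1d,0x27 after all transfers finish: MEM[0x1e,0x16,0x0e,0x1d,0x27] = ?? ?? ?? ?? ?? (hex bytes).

D0: mem[0x0e..0x14] <- [f5 2b d2 ca aa f7 6a]
D1: mem[0x12..0x18] <- [4e 8d ab f5 2b d2 ca]
D2: mem[0x1c..0x1f] <- [a8 b7 4e 8d]
query mem[0x1e]=0x4e, mem[0x16]=0x2b, mem[0x0e]=0xf5, mem[0x1d]=0xb7, mem[0x27]=0xca

MEM[0x1e,0x16,0x0e,0x1d,0x27] = 4e 2b f5 b7 ca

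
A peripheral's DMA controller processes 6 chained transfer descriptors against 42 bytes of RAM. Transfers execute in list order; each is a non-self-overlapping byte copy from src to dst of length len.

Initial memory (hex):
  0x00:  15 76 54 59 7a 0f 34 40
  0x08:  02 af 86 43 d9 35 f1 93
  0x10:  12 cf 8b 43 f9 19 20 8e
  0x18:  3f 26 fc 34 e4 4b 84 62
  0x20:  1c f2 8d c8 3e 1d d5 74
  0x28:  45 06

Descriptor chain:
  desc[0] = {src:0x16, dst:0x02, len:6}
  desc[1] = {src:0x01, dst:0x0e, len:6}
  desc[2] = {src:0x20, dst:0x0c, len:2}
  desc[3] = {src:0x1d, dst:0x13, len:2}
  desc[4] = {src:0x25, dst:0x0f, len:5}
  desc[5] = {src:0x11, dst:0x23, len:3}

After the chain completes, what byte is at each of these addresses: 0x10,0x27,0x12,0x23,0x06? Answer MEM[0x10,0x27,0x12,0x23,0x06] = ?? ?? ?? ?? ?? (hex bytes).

[0] 0x16->0x02 len=6 : 20 8e 3f 26 fc 34
[1] 0x01->0x0e len=6 : 76 20 8e 3f 26 fc
[2] 0x20->0x0c len=2 : 1c f2
[3] 0x1d->0x13 len=2 : 4b 84
[4] 0x25->0x0f len=5 : 1d d5 74 45 06
[5] 0x11->0x23 len=3 : 74 45 06
query mem[0x10]=0xd5, mem[0x27]=0x74, mem[0x12]=0x45, mem[0x23]=0x74, mem[0x06]=0xfc

MEM[0x10,0x27,0x12,0x23,0x06] = d5 74 45 74 fc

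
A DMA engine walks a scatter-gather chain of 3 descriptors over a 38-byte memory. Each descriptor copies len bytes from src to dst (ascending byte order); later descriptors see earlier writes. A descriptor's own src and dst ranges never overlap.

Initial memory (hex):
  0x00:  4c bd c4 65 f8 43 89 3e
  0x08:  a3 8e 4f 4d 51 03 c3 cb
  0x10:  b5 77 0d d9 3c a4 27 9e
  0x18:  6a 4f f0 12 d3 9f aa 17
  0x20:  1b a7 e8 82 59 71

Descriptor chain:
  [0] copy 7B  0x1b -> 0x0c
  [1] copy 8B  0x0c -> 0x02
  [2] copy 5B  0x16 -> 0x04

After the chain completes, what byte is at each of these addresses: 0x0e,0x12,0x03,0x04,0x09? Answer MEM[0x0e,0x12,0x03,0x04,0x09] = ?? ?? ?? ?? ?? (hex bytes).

D0: mem[0x0c..0x12] <- [12 d3 9f aa 17 1b a7]
D1: mem[0x02..0x09] <- [12 d3 9f aa 17 1b a7 d9]
D2: mem[0x04..0x08] <- [27 9e 6a 4f f0]
query mem[0x0e]=0x9f, mem[0x12]=0xa7, mem[0x03]=0xd3, mem[0x04]=0x27, mem[0x09]=0xd9

MEM[0x0e,0x12,0x03,0x04,0x09] = 9f a7 d3 27 d9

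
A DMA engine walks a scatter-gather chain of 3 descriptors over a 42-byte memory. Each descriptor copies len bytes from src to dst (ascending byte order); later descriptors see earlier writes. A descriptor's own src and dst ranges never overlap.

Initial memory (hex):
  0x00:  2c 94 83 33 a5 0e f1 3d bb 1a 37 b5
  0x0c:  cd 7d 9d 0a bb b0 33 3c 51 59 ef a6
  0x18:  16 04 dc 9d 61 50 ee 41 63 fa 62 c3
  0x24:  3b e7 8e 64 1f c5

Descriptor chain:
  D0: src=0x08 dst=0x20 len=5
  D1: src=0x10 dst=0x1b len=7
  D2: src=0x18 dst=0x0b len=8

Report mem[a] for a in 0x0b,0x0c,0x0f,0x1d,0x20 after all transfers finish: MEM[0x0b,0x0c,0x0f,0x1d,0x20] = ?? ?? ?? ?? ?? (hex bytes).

D0: mem[0x20..0x24] <- [bb 1a 37 b5 cd]
D1: mem[0x1b..0x21] <- [bb b0 33 3c 51 59 ef]
D2: mem[0x0b..0x12] <- [16 04 dc bb b0 33 3c 51]
query mem[0x0b]=0x16, mem[0x0c]=0x04, mem[0x0f]=0xb0, mem[0x1d]=0x33, mem[0x20]=0x59

MEM[0x0b,0x0c,0x0f,0x1d,0x20] = 16 04 b0 33 59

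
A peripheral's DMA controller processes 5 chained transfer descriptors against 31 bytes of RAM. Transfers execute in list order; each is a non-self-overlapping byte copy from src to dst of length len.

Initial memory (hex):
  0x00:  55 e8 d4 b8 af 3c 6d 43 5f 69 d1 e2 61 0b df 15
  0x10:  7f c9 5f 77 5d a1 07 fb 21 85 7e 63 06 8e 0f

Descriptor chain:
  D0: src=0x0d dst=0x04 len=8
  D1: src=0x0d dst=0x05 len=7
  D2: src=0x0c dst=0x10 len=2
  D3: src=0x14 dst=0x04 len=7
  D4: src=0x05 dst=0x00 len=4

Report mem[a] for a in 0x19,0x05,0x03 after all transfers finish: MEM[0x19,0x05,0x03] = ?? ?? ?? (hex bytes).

#0 dst[0x04+8] := {0x0b,0xdf,0x15,0x7f,0xc9,0x5f,0x77,0x5d}
#1 dst[0x05+7] := {0x0b,0xdf,0x15,0x7f,0xc9,0x5f,0x77}
#2 dst[0x10+2] := {0x61,0x0b}
#3 dst[0x04+7] := {0x5d,0xa1,0x07,0xfb,0x21,0x85,0x7e}
#4 dst[0x00+4] := {0xa1,0x07,0xfb,0x21}
query mem[0x19]=0x85, mem[0x05]=0xa1, mem[0x03]=0x21

MEM[0x19,0x05,0x03] = 85 a1 21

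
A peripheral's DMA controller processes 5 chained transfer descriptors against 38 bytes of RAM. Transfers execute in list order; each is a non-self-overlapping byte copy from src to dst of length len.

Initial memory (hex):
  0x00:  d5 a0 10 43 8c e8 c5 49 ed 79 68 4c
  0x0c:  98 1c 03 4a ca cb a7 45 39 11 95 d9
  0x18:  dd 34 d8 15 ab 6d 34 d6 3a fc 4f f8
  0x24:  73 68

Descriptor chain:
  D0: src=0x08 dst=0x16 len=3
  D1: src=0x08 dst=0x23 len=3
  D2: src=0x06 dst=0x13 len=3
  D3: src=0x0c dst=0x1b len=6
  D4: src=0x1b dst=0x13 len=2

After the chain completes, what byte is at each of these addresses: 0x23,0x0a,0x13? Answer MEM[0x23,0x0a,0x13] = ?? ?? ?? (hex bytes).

D0: mem[0x16..0x18] <- [ed 79 68]
D1: mem[0x23..0x25] <- [ed 79 68]
D2: mem[0x13..0x15] <- [c5 49 ed]
D3: mem[0x1b..0x20] <- [98 1c 03 4a ca cb]
D4: mem[0x13..0x14] <- [98 1c]
query mem[0x23]=0xed, mem[0x0a]=0x68, mem[0x13]=0x98

MEM[0x23,0x0a,0x13] = ed 68 98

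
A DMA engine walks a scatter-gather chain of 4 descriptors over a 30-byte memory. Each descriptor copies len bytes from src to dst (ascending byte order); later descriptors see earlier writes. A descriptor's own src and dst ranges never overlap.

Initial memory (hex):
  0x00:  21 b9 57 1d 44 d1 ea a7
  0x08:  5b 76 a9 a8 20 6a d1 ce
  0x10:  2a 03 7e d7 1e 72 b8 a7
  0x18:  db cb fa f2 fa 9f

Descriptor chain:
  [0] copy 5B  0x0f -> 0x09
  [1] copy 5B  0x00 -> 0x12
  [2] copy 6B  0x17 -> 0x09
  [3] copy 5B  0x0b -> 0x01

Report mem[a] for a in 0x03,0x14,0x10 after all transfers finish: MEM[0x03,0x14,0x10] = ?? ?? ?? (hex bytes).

MEM[0x03,0x14,0x10] = f2 57 2a

  after D0: wrote 5B at 0x09 = ce2a037ed7
  after D1: wrote 5B at 0x12 = 21b9571d44
  after D2: wrote 6B at 0x09 = a7dbcbfaf2fa
  after D3: wrote 5B at 0x01 = cbfaf2face
query mem[0x03]=0xf2, mem[0x14]=0x57, mem[0x10]=0x2a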